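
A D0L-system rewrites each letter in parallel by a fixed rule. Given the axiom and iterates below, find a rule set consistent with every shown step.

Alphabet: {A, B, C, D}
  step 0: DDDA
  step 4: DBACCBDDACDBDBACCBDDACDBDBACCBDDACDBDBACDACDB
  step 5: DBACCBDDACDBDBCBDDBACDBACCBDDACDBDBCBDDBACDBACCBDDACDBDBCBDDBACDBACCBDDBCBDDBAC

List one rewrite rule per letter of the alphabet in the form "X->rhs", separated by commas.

  step 4 ⇒ step 5: DBACCBDDACDBDBACCBDDACDBDBACCBDDACDBDBACDACDB ⇒ DB·AC·CB·D·D·AC·DB·DB·CB·D·DB·AC·DB·AC·CB·D·D·AC·DB·DB·CB·D·DB·AC·DB·AC·CB·D·D·AC·DB·DB·CB·D·DB·AC·DB·AC·CB·D·DB·CB·D·DB·AC
    A ↦ CB
    B ↦ AC
    C ↦ D
    D ↦ DB

A->CB, B->AC, C->D, D->DB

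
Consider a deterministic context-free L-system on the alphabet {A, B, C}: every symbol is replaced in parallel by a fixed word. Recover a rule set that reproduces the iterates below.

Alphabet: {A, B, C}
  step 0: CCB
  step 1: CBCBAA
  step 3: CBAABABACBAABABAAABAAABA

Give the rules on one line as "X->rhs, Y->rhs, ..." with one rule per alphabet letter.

A->BA, B->AA, C->CB

  step 0 ⇒ step 1: CCB ⇒ CB·CB·AA
    B ↦ AA
    C ↦ CB
    A ↦ BA  (constrained at step 1)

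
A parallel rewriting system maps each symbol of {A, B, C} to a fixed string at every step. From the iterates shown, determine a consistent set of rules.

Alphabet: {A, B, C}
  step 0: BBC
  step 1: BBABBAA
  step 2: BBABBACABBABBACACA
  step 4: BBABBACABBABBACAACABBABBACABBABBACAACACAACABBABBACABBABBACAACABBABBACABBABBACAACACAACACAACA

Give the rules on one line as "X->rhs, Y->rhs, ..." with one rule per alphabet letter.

A->CA, B->BBA, C->A

  step 1 ⇒ step 2: BBABBAA ⇒ BBA·BBA·CA·BBA·BBA·CA·CA
    A ↦ CA
    B ↦ BBA
  step 0 ⇒ step 1: BBC ⇒ BBA·BBA·A
    C ↦ A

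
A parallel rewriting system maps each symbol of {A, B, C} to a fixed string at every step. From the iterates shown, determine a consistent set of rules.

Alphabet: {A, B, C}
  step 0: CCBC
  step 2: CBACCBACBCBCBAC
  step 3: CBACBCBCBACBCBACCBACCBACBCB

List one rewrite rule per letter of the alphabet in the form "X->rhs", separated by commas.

A->B, B->AC, C->CB

  step 2 ⇒ step 3: CBACCBACBCBCBAC ⇒ CB·AC·B·CB·CB·AC·B·CB·AC·CB·AC·CB·AC·B·CB
    A ↦ B
    B ↦ AC
    C ↦ CB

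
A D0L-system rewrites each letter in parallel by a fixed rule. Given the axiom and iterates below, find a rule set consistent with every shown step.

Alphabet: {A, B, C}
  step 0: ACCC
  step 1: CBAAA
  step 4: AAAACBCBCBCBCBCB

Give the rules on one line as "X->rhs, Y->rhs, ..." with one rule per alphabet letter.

  step 0 ⇒ step 1: ACCC ⇒ CB·A·A·A
    A ↦ CB
    C ↦ A
    B ↦ A  (constrained at step 1)

A->CB, B->A, C->A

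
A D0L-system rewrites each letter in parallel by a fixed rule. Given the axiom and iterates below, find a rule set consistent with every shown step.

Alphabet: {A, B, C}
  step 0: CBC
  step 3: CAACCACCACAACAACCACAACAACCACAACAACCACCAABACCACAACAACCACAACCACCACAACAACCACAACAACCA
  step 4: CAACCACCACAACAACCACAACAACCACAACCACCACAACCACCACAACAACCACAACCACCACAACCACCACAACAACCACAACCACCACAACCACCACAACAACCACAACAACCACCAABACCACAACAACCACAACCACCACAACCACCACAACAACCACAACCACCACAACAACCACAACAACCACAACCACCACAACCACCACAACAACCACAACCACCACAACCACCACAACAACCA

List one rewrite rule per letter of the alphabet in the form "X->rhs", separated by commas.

A->CCA, B->ABA, C->CAA

  step 3 ⇒ step 4: CAACCACCACAACAACCACAACAACCACAACAACCACCAABACCACAACAACCACAACCACCACAACAACCACAACAACCA ⇒ CAA·CCA·CCA·CAA·CAA·CCA·CAA·CAA·CCA·CAA·CCA·CCA·CAA·CCA·CCA·CAA·CAA·CCA·CAA·CCA·CCA·CAA·CCA·CCA·CAA·CAA·CCA·CAA·CCA·CCA·CAA·CCA·CCA·CAA·CAA·CCA·CAA·CAA·CCA·CCA·ABA·CCA·CAA·CAA·CCA·CAA·CCA·CCA·CAA·CCA·CCA·CAA·CAA·CCA·CAA·CCA·CCA·CAA·CAA·CCA·CAA·CAA·CCA·CAA·CCA·CCA·CAA·CCA·CCA·CAA·CAA·CCA·CAA·CCA·CCA·CAA·CCA·CCA·CAA·CAA·CCA
    A ↦ CCA
    B ↦ ABA
    C ↦ CAA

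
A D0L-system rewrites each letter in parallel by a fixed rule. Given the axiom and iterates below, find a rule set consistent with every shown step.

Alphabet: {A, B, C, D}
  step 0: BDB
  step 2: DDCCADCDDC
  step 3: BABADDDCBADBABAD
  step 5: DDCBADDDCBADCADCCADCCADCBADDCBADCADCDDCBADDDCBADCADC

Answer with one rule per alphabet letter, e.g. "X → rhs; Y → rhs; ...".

A->DC, B->CA, C->D, D->BA

  step 2 ⇒ step 3: DDCCADCDDC ⇒ BA·BA·D·D·DC·BA·D·BA·BA·D
    A ↦ DC
    C ↦ D
    D ↦ BA
    B ↦ CA  (constrained at step 0)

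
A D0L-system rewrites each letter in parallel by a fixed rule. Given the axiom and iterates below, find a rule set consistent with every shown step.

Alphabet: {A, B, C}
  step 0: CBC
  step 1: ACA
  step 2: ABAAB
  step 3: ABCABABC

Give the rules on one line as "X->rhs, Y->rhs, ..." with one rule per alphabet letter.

  step 2 ⇒ step 3: ABAAB ⇒ AB·C·AB·AB·C
    A ↦ AB
    B ↦ C
  step 0 ⇒ step 1: CBC ⇒ A·C·A
    C ↦ A

A->AB, B->C, C->A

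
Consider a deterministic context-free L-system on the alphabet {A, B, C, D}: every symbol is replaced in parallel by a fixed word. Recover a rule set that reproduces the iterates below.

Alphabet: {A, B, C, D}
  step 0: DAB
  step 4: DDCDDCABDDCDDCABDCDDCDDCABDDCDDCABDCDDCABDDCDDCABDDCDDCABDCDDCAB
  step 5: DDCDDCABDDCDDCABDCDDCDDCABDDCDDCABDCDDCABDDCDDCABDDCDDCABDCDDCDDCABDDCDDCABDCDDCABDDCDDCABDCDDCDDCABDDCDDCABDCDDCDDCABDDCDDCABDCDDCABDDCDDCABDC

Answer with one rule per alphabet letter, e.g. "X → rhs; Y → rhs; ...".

A->D, B->C, C->AB, D->DDC

  step 4 ⇒ step 5: DDCDDCABDDCDDCABDCDDCDDCABDDCDDCABDCDDCABDDCDDCABDDCDDCABDCDDCAB ⇒ DDC·DDC·AB·DDC·DDC·AB·D·C·DDC·DDC·AB·DDC·DDC·AB·D·C·DDC·AB·DDC·DDC·AB·DDC·DDC·AB·D·C·DDC·DDC·AB·DDC·DDC·AB·D·C·DDC·AB·DDC·DDC·AB·D·C·DDC·DDC·AB·DDC·DDC·AB·D·C·DDC·DDC·AB·DDC·DDC·AB·D·C·DDC·AB·DDC·DDC·AB·D·C
    A ↦ D
    B ↦ C
    C ↦ AB
    D ↦ DDC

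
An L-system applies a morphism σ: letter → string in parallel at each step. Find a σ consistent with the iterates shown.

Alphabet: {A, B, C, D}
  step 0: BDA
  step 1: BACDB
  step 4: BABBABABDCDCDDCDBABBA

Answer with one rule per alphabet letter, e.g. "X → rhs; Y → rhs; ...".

  step 0 ⇒ step 1: BDA ⇒ BA·CD·B
    A ↦ B
    B ↦ BA
    D ↦ CD
    C ↦ D  (constrained at step 1)

A->B, B->BA, C->D, D->CD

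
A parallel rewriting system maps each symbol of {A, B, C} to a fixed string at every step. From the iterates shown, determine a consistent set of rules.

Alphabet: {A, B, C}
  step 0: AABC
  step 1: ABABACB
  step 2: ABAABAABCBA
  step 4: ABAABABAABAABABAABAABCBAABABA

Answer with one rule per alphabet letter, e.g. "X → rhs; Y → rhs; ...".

  step 1 ⇒ step 2: ABABACB ⇒ AB·A·AB·A·AB·CB·A
    A ↦ AB
    B ↦ A
    C ↦ CB

A->AB, B->A, C->CB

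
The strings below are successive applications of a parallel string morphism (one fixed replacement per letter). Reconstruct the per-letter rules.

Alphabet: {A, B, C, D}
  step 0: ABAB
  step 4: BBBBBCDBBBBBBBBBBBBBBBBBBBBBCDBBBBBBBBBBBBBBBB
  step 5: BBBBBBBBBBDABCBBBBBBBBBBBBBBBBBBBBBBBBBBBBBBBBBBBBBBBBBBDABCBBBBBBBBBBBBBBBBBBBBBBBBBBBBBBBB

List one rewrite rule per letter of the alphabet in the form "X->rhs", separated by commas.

  step 4 ⇒ step 5: BBBBBCDBBBBBBBBBBBBBBBBBBBBBCDBBBBBBBBBBBBBBBB ⇒ BB·BB·BB·BB·BB·DA·BC·BB·BB·BB·BB·BB·BB·BB·BB·BB·BB·BB·BB·BB·BB·BB·BB·BB·BB·BB·BB·BB·DA·BC·BB·BB·BB·BB·BB·BB·BB·BB·BB·BB·BB·BB·BB·BB·BB·BB
    B ↦ BB
    C ↦ DA
    D ↦ BC
    A ↦ D  (constrained at step 0)

A->D, B->BB, C->DA, D->BC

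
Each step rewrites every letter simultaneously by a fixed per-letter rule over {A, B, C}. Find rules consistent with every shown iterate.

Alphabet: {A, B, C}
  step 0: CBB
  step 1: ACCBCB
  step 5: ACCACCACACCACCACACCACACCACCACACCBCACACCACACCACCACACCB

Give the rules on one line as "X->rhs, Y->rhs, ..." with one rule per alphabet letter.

  step 0 ⇒ step 1: CBB ⇒ AC·CB·CB
    B ↦ CB
    C ↦ AC
    A ↦ C  (constrained at step 1)

A->C, B->CB, C->AC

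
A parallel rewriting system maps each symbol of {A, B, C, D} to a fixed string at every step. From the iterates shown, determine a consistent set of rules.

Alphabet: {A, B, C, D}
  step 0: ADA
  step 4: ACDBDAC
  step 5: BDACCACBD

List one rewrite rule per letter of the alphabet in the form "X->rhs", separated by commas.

A->B, B->C, C->D, D->AC

  step 4 ⇒ step 5: ACDBDAC ⇒ B·D·AC·C·AC·B·D
    A ↦ B
    B ↦ C
    C ↦ D
    D ↦ AC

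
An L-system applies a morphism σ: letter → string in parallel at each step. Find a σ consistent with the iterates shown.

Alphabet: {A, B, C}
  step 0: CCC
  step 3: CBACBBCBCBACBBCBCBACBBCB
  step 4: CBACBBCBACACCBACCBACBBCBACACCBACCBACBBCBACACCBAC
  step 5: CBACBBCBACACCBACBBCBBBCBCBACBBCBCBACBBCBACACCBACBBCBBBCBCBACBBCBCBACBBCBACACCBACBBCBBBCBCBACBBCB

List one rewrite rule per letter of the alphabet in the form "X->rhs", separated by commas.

  step 4 ⇒ step 5: CBACBBCBACACCBACCBACBBCBACACCBACCBACBBCBACACCBAC ⇒ CB·AC·BB·CB·AC·AC·CB·AC·BB·CB·BB·CB·CB·AC·BB·CB·CB·AC·BB·CB·AC·AC·CB·AC·BB·CB·BB·CB·CB·AC·BB·CB·CB·AC·BB·CB·AC·AC·CB·AC·BB·CB·BB·CB·CB·AC·BB·CB
    A ↦ BB
    B ↦ AC
    C ↦ CB

A->BB, B->AC, C->CB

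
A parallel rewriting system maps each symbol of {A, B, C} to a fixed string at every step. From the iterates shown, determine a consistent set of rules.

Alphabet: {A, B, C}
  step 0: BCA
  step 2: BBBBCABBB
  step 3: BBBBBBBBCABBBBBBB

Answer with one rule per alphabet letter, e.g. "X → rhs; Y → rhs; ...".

  step 2 ⇒ step 3: BBBBCABBB ⇒ BB·BB·BB·BB·CA·B·BB·BB·BB
    A ↦ B
    B ↦ BB
    C ↦ CA

A->B, B->BB, C->CA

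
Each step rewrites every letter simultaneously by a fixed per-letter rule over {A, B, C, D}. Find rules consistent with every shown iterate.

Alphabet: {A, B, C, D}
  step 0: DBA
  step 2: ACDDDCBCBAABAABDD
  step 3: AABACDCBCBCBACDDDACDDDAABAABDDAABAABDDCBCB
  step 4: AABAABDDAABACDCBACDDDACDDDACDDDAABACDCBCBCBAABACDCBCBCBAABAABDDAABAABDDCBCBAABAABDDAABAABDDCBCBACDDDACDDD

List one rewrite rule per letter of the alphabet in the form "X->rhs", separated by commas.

  step 3 ⇒ step 4: AABACDCBCBCBACDDDACDDDAABAABDDAABAABDDCBCB ⇒ AAB·AAB·DD·AAB·ACD·CB·ACD·DD·ACD·DD·ACD·DD·AAB·ACD·CB·CB·CB·AAB·ACD·CB·CB·CB·AAB·AAB·DD·AAB·AAB·DD·CB·CB·AAB·AAB·DD·AAB·AAB·DD·CB·CB·ACD·DD·ACD·DD
    A ↦ AAB
    B ↦ DD
    C ↦ ACD
    D ↦ CB

A->AAB, B->DD, C->ACD, D->CB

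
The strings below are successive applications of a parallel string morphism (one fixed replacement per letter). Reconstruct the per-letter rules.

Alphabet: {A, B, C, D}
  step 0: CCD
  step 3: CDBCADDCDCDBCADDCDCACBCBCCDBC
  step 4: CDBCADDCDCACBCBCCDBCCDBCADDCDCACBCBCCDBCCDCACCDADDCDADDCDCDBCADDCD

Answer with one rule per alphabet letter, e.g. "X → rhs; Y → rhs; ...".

  step 3 ⇒ step 4: CDBCADDCDCDBCADDCDCACBCBCCDBC ⇒ CD·BC·ADD·CD·CAC·BC·BC·CD·BC·CD·BC·ADD·CD·CAC·BC·BC·CD·BC·CD·CAC·CD·ADD·CD·ADD·CD·CD·BC·ADD·CD
    A ↦ CAC
    B ↦ ADD
    C ↦ CD
    D ↦ BC

A->CAC, B->ADD, C->CD, D->BC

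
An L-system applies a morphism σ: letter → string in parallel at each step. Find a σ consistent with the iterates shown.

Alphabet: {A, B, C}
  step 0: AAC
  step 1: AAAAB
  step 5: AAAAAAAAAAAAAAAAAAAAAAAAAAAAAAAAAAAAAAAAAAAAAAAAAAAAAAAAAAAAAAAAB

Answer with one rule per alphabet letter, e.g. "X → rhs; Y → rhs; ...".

  step 0 ⇒ step 1: AAC ⇒ AA·AA·B
    A ↦ AA
    C ↦ B
    B ↦ C  (constrained at step 1)

A->AA, B->C, C->B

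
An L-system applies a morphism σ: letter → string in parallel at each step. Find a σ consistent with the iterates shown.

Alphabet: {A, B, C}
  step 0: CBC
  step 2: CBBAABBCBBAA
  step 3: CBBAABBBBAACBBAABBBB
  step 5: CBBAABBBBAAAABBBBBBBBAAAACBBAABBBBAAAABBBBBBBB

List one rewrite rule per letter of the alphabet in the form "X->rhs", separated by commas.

A->BB, B->A, C->CBB

  step 2 ⇒ step 3: CBBAABBCBBAA ⇒ CBB·A·A·BB·BB·A·A·CBB·A·A·BB·BB
    A ↦ BB
    B ↦ A
    C ↦ CBB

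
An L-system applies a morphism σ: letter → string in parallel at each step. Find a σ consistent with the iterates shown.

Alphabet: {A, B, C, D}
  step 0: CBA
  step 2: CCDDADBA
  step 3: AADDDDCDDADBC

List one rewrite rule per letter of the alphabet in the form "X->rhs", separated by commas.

  step 2 ⇒ step 3: CCDDADBA ⇒ A·A·DD·DD·C·DD·ADB·C
    A ↦ C
    B ↦ ADB
    C ↦ A
    D ↦ DD

A->C, B->ADB, C->A, D->DD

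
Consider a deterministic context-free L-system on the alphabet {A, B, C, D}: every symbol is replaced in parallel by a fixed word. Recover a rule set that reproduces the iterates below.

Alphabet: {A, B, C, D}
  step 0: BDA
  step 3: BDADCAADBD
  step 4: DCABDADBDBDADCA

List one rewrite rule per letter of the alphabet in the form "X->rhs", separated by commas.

A->BD, B->DC, C->D, D->A

  step 3 ⇒ step 4: BDADCAADBD ⇒ DC·A·BD·A·D·BD·BD·A·DC·A
    A ↦ BD
    B ↦ DC
    C ↦ D
    D ↦ A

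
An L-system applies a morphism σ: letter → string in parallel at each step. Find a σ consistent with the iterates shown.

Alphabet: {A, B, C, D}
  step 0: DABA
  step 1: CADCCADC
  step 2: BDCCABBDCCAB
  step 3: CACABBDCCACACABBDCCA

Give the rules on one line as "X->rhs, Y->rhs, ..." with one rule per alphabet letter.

A->DC, B->CA, C->B, D->CA

  step 2 ⇒ step 3: BDCCABBDCCAB ⇒ CA·CA·B·B·DC·CA·CA·CA·B·B·DC·CA
    A ↦ DC
    B ↦ CA
    C ↦ B
    D ↦ CA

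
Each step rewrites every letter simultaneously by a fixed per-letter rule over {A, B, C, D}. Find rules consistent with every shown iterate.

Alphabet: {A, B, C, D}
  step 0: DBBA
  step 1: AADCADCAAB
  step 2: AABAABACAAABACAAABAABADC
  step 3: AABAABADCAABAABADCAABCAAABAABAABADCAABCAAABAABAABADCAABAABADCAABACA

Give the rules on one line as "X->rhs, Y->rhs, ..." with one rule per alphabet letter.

  step 2 ⇒ step 3: AABAABACAAABACAAABAABADC ⇒ AAB·AAB·ADC·AAB·AAB·ADC·AAB·CA·AAB·AAB·AAB·ADC·AAB·CA·AAB·AAB·AAB·ADC·AAB·AAB·ADC·AAB·A·CA
    A ↦ AAB
    B ↦ ADC
    C ↦ CA
    D ↦ A

A->AAB, B->ADC, C->CA, D->A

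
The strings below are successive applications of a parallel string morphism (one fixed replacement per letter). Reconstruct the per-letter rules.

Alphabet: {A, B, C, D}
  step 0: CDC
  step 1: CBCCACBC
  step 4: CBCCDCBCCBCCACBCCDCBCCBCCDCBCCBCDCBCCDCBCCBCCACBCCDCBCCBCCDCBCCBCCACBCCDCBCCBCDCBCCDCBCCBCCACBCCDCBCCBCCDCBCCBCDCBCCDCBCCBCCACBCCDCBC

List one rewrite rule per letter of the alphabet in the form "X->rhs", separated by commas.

A->D, B->CD, C->CBC, D->CA

  step 0 ⇒ step 1: CDC ⇒ CBC·CA·CBC
    C ↦ CBC
    D ↦ CA
    A ↦ D  (constrained at step 1)
    B ↦ CD  (constrained at step 1)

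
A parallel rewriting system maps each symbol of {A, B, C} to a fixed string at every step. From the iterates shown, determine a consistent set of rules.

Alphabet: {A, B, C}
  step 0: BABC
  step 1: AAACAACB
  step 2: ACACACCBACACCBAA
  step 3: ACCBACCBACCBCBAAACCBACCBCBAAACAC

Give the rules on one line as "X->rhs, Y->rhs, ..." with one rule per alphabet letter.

  step 2 ⇒ step 3: ACACACCBACACCBAA ⇒ AC·CB·AC·CB·AC·CB·CB·AA·AC·CB·AC·CB·CB·AA·AC·AC
    A ↦ AC
    B ↦ AA
    C ↦ CB

A->AC, B->AA, C->CB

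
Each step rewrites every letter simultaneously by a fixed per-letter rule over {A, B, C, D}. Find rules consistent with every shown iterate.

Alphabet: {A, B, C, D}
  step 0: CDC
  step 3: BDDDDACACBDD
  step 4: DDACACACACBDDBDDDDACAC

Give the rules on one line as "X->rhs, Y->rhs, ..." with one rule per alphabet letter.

A->BD, B->DD, C->D, D->AC

  step 3 ⇒ step 4: BDDDDACACBDD ⇒ DD·AC·AC·AC·AC·BD·D·BD·D·DD·AC·AC
    A ↦ BD
    B ↦ DD
    C ↦ D
    D ↦ AC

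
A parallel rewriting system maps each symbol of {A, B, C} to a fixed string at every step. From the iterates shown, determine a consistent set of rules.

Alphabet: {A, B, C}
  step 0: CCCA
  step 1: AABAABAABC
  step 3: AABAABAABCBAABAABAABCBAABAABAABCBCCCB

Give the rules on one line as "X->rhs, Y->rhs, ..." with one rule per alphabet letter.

A->C, B->CB, C->AAB

  step 0 ⇒ step 1: CCCA ⇒ AAB·AAB·AAB·C
    A ↦ C
    C ↦ AAB
    B ↦ CB  (constrained at step 1)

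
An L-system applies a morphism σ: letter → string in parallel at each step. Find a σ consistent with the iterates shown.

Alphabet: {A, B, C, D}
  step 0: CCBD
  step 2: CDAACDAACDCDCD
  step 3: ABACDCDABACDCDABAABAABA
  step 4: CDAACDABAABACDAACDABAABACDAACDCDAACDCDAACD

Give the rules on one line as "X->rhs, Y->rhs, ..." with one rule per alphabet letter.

  step 3 ⇒ step 4: ABACDCDABACDCDABAABAABA ⇒ CD·AA·CD·AB·A·AB·A·CD·AA·CD·AB·A·AB·A·CD·AA·CD·CD·AA·CD·CD·AA·CD
    A ↦ CD
    B ↦ AA
    C ↦ AB
    D ↦ A

A->CD, B->AA, C->AB, D->A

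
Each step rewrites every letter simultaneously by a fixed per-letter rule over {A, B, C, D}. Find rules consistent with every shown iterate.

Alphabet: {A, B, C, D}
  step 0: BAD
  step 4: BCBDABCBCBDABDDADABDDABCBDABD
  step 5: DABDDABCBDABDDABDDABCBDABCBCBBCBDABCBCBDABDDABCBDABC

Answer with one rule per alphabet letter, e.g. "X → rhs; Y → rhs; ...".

  step 4 ⇒ step 5: BCBDABCBCBDABDDADABDDABCBDABD ⇒ DA·BD·DA·BC·B·DA·BD·DA·BD·DA·BC·B·DA·BC·BC·B·BC·B·DA·BC·BC·B·DA·BD·DA·BC·B·DA·BC
    A ↦ B
    B ↦ DA
    C ↦ BD
    D ↦ BC

A->B, B->DA, C->BD, D->BC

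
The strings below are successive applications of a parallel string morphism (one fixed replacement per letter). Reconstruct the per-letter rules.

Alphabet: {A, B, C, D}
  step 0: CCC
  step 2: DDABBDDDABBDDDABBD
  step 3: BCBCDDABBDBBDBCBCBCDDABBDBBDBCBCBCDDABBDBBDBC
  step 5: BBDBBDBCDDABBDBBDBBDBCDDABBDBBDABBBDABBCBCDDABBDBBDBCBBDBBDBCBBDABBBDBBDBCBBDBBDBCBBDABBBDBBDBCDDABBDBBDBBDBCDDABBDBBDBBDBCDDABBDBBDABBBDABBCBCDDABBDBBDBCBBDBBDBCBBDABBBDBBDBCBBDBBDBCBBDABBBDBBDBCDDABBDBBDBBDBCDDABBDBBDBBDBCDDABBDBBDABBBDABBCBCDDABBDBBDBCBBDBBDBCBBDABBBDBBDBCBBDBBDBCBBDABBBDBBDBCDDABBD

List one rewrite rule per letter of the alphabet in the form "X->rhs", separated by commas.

  step 2 ⇒ step 3: DDABBDDDABBDDDABBD ⇒ BC·BC·DDA·BBD·BBD·BC·BC·BC·DDA·BBD·BBD·BC·BC·BC·DDA·BBD·BBD·BC
    A ↦ DDA
    B ↦ BBD
    D ↦ BC
    C ↦ AB  (constrained at step 0)

A->DDA, B->BBD, C->AB, D->BC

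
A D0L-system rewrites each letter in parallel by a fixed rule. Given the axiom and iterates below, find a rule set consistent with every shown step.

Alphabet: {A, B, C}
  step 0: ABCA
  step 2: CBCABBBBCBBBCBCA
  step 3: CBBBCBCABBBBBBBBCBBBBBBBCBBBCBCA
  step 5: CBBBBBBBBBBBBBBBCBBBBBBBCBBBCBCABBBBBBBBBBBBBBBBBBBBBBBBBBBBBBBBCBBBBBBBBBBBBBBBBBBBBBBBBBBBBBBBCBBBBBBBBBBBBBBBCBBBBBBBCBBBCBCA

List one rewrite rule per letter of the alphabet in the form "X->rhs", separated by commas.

  step 2 ⇒ step 3: CBCABBBBCBBBCBCA ⇒ CB·BB·CB·CA·BB·BB·BB·BB·CB·BB·BB·BB·CB·BB·CB·CA
    A ↦ CA
    B ↦ BB
    C ↦ CB

A->CA, B->BB, C->CB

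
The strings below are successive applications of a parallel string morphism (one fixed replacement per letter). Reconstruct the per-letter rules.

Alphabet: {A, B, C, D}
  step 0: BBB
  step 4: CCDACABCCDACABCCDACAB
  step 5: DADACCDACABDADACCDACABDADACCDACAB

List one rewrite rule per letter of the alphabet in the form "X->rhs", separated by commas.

  step 4 ⇒ step 5: CCDACABCCDACABCCDACAB ⇒ DA·DA·C·C·DA·C·AB·DA·DA·C·C·DA·C·AB·DA·DA·C·C·DA·C·AB
    A ↦ C
    B ↦ AB
    C ↦ DA
    D ↦ C

A->C, B->AB, C->DA, D->C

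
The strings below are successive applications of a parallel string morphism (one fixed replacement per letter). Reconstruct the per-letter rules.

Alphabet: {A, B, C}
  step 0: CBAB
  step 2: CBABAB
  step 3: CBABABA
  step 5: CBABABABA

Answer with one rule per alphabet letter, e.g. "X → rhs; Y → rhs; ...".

  step 2 ⇒ step 3: CBABAB ⇒ CB·A·B·A·B·A
    A ↦ B
    B ↦ A
    C ↦ CB

A->B, B->A, C->CB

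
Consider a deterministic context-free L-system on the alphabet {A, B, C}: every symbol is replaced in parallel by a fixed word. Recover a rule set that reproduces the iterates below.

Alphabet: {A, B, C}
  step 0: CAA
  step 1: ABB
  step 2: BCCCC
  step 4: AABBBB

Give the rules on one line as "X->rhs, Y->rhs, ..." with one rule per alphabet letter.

A->B, B->CC, C->A

  step 1 ⇒ step 2: ABB ⇒ B·CC·CC
    A ↦ B
    B ↦ CC
  step 0 ⇒ step 1: CAA ⇒ A·B·B
    C ↦ A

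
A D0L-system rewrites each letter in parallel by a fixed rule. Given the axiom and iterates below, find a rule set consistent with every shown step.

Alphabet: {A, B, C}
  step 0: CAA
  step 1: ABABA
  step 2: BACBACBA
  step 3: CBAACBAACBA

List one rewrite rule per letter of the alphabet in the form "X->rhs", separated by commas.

A->BA, B->C, C->A

  step 2 ⇒ step 3: BACBACBA ⇒ C·BA·A·C·BA·A·C·BA
    A ↦ BA
    B ↦ C
    C ↦ A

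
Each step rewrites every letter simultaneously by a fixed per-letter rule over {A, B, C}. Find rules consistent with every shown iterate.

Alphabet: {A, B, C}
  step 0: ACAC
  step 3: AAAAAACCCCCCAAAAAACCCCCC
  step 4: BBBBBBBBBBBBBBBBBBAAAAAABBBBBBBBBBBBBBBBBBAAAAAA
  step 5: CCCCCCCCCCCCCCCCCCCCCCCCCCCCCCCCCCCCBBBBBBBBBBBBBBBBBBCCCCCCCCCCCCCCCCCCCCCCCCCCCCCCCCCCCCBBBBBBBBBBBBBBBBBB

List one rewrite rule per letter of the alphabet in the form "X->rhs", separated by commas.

  step 4 ⇒ step 5: BBBBBBBBBBBBBBBBBBAAAAAABBBBBBBBBBBBBBBBBBAAAAAA ⇒ CC·CC·CC·CC·CC·CC·CC·CC·CC·CC·CC·CC·CC·CC·CC·CC·CC·CC·BBB·BBB·BBB·BBB·BBB·BBB·CC·CC·CC·CC·CC·CC·CC·CC·CC·CC·CC·CC·CC·CC·CC·CC·CC·CC·BBB·BBB·BBB·BBB·BBB·BBB
    A ↦ BBB
    B ↦ CC
  step 3 ⇒ step 4: AAAAAACCCCCCAAAAAACCCCCC ⇒ BBB·BBB·BBB·BBB·BBB·BBB·A·A·A·A·A·A·BBB·BBB·BBB·BBB·BBB·BBB·A·A·A·A·A·A
    C ↦ A

A->BBB, B->CC, C->A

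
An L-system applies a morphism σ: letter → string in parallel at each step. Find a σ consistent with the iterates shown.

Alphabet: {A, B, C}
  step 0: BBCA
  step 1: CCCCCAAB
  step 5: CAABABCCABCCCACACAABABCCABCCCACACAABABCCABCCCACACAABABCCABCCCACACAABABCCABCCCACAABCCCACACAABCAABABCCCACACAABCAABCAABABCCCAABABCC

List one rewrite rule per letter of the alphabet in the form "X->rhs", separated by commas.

A->AB, B->CC, C->CA

  step 0 ⇒ step 1: BBCA ⇒ CC·CC·CA·AB
    A ↦ AB
    B ↦ CC
    C ↦ CA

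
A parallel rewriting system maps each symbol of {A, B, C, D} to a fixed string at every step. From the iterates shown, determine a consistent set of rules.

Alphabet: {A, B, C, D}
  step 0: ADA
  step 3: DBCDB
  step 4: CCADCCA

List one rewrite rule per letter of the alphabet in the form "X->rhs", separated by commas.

A->B, B->CA, C->D, D->C

  step 3 ⇒ step 4: DBCDB ⇒ C·CA·D·C·CA
    B ↦ CA
    C ↦ D
    D ↦ C
    A ↦ B  (constrained at step 0)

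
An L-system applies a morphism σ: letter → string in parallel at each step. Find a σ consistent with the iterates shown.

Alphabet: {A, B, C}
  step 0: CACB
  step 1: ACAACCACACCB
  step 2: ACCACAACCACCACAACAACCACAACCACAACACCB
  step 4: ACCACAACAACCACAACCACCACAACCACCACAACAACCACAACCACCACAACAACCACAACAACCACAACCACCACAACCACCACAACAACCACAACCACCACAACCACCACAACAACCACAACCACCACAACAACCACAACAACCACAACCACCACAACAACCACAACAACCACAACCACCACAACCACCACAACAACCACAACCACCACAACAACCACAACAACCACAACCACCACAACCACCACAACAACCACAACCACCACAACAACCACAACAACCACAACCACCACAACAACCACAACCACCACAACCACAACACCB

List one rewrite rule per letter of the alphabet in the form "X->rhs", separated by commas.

A->ACC, B->CCB, C->ACA

  step 1 ⇒ step 2: ACAACCACACCB ⇒ ACC·ACA·ACC·ACC·ACA·ACA·ACC·ACA·ACC·ACA·ACA·CCB
    A ↦ ACC
    B ↦ CCB
    C ↦ ACA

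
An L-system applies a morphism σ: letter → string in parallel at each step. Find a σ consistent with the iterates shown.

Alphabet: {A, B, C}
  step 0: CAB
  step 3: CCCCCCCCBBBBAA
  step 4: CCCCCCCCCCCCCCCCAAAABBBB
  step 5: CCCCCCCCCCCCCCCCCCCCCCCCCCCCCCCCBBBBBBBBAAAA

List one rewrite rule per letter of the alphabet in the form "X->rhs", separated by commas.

A->BB, B->A, C->CC

  step 4 ⇒ step 5: CCCCCCCCCCCCCCCCAAAABBBB ⇒ CC·CC·CC·CC·CC·CC·CC·CC·CC·CC·CC·CC·CC·CC·CC·CC·BB·BB·BB·BB·A·A·A·A
    A ↦ BB
    B ↦ A
    C ↦ CC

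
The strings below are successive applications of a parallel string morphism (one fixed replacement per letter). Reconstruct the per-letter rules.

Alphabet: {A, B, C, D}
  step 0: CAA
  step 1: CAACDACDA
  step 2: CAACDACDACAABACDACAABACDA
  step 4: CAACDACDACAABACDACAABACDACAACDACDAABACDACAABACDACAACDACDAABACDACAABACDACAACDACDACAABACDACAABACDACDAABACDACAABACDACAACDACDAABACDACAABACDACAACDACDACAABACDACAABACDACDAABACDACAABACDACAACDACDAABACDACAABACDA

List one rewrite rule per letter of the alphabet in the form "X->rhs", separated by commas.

  step 1 ⇒ step 2: CAACDACDA ⇒ CAA·CDA·CDA·CAA·BA·CDA·CAA·BA·CDA
    A ↦ CDA
    C ↦ CAA
    D ↦ BA
    B ↦ ABA  (constrained at step 2)

A->CDA, B->ABA, C->CAA, D->BA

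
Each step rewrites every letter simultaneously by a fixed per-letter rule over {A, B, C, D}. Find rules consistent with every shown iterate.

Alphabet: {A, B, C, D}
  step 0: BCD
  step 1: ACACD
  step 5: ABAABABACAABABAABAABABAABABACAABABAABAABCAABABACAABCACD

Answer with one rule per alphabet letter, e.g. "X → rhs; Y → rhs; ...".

  step 0 ⇒ step 1: BCD ⇒ A·CA·CD
    B ↦ A
    C ↦ CA
    D ↦ CD
    A ↦ AB  (constrained at step 1)

A->AB, B->A, C->CA, D->CD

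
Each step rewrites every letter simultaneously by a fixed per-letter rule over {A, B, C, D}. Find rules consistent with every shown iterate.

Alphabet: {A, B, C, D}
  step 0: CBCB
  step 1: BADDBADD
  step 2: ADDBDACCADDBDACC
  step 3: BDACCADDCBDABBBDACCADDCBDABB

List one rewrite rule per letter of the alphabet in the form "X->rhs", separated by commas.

  step 2 ⇒ step 3: ADDBDACCADDBDACC ⇒ BDA·C·C·ADD·C·BDA·B·B·BDA·C·C·ADD·C·BDA·B·B
    A ↦ BDA
    B ↦ ADD
    C ↦ B
    D ↦ C

A->BDA, B->ADD, C->B, D->C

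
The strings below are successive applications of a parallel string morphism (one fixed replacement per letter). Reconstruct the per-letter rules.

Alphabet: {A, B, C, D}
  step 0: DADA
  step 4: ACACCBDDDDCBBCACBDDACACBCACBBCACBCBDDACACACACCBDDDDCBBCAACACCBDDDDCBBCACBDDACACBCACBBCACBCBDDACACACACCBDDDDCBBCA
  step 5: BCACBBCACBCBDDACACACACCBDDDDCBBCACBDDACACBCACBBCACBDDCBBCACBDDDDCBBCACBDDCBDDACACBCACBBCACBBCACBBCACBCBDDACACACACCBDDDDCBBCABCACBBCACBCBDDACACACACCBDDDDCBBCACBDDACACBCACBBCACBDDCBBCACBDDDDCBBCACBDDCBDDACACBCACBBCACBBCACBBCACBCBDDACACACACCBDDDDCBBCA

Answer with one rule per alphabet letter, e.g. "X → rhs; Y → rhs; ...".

A->BCA, B->DD, C->CB, D->AC

  step 4 ⇒ step 5: ACACCBDDDDCBBCACBDDACACBCACBBCACBCBDDACACACACCBDDDDCBBCAACACCBDDDDCBBCACBDDACACBCACBBCACBCBDDACACACACCBDDDDCBBCA ⇒ BCA·CB·BCA·CB·CB·DD·AC·AC·AC·AC·CB·DD·DD·CB·BCA·CB·DD·AC·AC·BCA·CB·BCA·CB·DD·CB·BCA·CB·DD·DD·CB·BCA·CB·DD·CB·DD·AC·AC·BCA·CB·BCA·CB·BCA·CB·BCA·CB·CB·DD·AC·AC·AC·AC·CB·DD·DD·CB·BCA·BCA·CB·BCA·CB·CB·DD·AC·AC·AC·AC·CB·DD·DD·CB·BCA·CB·DD·AC·AC·BCA·CB·BCA·CB·DD·CB·BCA·CB·DD·DD·CB·BCA·CB·DD·CB·DD·AC·AC·BCA·CB·BCA·CB·BCA·CB·BCA·CB·CB·DD·AC·AC·AC·AC·CB·DD·DD·CB·BCA
    A ↦ BCA
    B ↦ DD
    C ↦ CB
    D ↦ AC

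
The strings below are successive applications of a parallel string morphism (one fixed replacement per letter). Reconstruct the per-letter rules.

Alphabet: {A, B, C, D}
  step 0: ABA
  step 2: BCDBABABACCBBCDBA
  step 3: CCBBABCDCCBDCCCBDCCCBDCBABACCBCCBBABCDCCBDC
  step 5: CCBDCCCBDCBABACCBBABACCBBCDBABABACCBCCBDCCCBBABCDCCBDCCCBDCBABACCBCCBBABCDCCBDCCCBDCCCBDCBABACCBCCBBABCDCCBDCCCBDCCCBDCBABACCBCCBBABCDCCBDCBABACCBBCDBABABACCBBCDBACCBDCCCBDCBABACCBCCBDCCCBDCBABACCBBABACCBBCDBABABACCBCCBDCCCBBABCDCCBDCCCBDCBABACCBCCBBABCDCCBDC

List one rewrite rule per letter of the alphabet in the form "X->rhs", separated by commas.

  step 2 ⇒ step 3: BCDBABABACCBBCDBA ⇒ CCB·BA·BCD·CCB·DC·CCB·DC·CCB·DC·BA·BA·CCB·CCB·BA·BCD·CCB·DC
    A ↦ DC
    B ↦ CCB
    C ↦ BA
    D ↦ BCD

A->DC, B->CCB, C->BA, D->BCD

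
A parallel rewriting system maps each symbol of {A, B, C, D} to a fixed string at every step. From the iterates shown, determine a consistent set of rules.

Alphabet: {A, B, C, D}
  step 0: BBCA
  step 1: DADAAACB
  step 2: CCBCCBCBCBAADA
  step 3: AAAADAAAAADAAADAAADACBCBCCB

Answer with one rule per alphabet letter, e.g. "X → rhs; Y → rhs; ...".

  step 2 ⇒ step 3: CCBCCBCBCBAADA ⇒ AA·AA·DA·AA·AA·DA·AA·DA·AA·DA·CB·CB·C·CB
    A ↦ CB
    B ↦ DA
    C ↦ AA
    D ↦ C

A->CB, B->DA, C->AA, D->C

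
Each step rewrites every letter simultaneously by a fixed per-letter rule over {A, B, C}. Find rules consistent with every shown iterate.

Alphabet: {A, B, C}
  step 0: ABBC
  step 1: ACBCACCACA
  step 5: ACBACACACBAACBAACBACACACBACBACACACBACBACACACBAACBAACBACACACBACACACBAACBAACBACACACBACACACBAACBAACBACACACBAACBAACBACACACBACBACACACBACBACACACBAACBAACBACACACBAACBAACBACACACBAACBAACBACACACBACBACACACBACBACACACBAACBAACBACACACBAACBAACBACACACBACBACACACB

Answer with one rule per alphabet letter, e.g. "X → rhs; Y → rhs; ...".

  step 0 ⇒ step 1: ABBC ⇒ ACB·CAC·CAC·A
    A ↦ ACB
    B ↦ CAC
    C ↦ A

A->ACB, B->CAC, C->A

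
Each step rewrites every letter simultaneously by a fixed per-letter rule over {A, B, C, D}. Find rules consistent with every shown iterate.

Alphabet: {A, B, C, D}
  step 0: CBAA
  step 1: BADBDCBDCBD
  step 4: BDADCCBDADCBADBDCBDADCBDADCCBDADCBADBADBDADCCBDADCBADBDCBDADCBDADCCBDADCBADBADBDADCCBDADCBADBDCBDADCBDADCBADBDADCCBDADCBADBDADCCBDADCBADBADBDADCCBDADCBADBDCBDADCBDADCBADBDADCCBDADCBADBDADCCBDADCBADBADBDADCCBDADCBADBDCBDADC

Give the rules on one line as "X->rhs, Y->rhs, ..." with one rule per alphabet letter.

  step 0 ⇒ step 1: CBAA ⇒ BAD·BD·CBD·CBD
    A ↦ CBD
    B ↦ BD
    C ↦ BAD
    D ↦ ADC  (constrained at step 1)

A->CBD, B->BD, C->BAD, D->ADC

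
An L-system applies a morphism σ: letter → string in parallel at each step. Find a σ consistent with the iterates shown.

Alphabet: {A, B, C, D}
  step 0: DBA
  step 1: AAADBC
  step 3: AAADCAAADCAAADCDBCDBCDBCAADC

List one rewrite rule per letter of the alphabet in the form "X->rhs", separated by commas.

A->DBC, B->A, C->DC, D->AA

  step 0 ⇒ step 1: DBA ⇒ AA·A·DBC
    A ↦ DBC
    B ↦ A
    D ↦ AA
    C ↦ DC  (constrained at step 1)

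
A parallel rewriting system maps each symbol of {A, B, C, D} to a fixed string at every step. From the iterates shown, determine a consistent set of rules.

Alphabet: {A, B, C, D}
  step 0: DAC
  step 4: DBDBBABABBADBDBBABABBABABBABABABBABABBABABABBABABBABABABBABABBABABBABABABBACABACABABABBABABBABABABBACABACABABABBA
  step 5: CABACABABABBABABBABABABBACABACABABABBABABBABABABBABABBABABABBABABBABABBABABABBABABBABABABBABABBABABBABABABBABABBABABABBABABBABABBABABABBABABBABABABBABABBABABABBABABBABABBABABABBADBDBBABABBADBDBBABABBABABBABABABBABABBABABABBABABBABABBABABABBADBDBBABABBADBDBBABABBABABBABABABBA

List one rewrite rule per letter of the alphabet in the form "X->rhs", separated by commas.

A->BBA, B->BA, C->DBD, D->CA

  step 4 ⇒ step 5: DBDBBABABBADBDBBABABBABABBABABABBABABBABABABBABABBABABABBABABBABABBABABABBACABACABABABBABABBABABABBACABACABABABBA ⇒ CA·BA·CA·BA·BA·BBA·BA·BBA·BA·BA·BBA·CA·BA·CA·BA·BA·BBA·BA·BBA·BA·BA·BBA·BA·BBA·BA·BA·BBA·BA·BBA·BA·BBA·BA·BA·BBA·BA·BBA·BA·BA·BBA·BA·BBA·BA·BBA·BA·BA·BBA·BA·BBA·BA·BA·BBA·BA·BBA·BA·BBA·BA·BA·BBA·BA·BBA·BA·BA·BBA·BA·BBA·BA·BA·BBA·BA·BBA·BA·BBA·BA·BA·BBA·DBD·BBA·BA·BBA·DBD·BBA·BA·BBA·BA·BBA·BA·BA·BBA·BA·BBA·BA·BA·BBA·BA·BBA·BA·BBA·BA·BA·BBA·DBD·BBA·BA·BBA·DBD·BBA·BA·BBA·BA·BBA·BA·BA·BBA
    A ↦ BBA
    B ↦ BA
    C ↦ DBD
    D ↦ CA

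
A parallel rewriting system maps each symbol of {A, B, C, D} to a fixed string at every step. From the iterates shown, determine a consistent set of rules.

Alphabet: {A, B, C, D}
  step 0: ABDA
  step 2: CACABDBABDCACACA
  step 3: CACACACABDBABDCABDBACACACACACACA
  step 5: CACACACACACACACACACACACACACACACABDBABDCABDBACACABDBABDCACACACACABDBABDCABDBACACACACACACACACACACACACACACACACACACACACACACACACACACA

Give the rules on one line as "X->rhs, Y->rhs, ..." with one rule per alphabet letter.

A->CA, B->BD, C->CA, D->BA

  step 2 ⇒ step 3: CACABDBABDCACACA ⇒ CA·CA·CA·CA·BD·BA·BD·CA·BD·BA·CA·CA·CA·CA·CA·CA
    A ↦ CA
    B ↦ BD
    C ↦ CA
    D ↦ BA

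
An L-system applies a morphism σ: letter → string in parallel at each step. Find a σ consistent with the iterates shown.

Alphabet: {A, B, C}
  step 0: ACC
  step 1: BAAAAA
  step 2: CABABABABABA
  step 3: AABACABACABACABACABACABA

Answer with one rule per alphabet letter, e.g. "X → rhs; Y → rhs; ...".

  step 2 ⇒ step 3: CABABABABABA ⇒ AA·BA·CA·BA·CA·BA·CA·BA·CA·BA·CA·BA
    A ↦ BA
    B ↦ CA
    C ↦ AA

A->BA, B->CA, C->AA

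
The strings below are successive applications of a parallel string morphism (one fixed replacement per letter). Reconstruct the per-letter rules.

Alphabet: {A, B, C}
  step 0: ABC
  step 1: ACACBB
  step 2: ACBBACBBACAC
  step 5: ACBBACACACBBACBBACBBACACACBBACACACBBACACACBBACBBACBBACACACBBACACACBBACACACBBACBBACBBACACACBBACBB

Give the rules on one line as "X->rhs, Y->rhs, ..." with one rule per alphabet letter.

A->AC, B->AC, C->BB

  step 1 ⇒ step 2: ACACBB ⇒ AC·BB·AC·BB·AC·AC
    A ↦ AC
    B ↦ AC
    C ↦ BB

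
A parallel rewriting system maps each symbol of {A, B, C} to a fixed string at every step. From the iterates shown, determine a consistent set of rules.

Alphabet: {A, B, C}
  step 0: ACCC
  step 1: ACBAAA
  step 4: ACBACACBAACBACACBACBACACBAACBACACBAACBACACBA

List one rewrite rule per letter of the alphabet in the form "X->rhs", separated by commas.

A->ACB, B->C, C->A

  step 0 ⇒ step 1: ACCC ⇒ ACB·A·A·A
    A ↦ ACB
    C ↦ A
    B ↦ C  (constrained at step 1)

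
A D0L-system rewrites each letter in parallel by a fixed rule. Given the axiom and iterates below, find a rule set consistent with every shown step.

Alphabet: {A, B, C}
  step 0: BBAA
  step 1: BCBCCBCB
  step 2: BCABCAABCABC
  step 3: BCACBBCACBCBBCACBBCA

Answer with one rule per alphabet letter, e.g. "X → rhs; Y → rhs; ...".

A->CB, B->BC, C->A

  step 2 ⇒ step 3: BCABCAABCABC ⇒ BC·A·CB·BC·A·CB·CB·BC·A·CB·BC·A
    A ↦ CB
    B ↦ BC
    C ↦ A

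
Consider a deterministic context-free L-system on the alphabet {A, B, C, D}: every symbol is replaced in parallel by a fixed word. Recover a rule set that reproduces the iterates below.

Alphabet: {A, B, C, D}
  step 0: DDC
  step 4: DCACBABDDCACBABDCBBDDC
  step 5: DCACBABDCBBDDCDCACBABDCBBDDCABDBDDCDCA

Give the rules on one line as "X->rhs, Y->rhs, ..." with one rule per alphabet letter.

A->CB, B->BD, C->A, D->DC

  step 4 ⇒ step 5: DCACBABDDCACBABDCBBDDC ⇒ DC·A·CB·A·BD·CB·BD·DC·DC·A·CB·A·BD·CB·BD·DC·A·BD·BD·DC·DC·A
    A ↦ CB
    B ↦ BD
    C ↦ A
    D ↦ DC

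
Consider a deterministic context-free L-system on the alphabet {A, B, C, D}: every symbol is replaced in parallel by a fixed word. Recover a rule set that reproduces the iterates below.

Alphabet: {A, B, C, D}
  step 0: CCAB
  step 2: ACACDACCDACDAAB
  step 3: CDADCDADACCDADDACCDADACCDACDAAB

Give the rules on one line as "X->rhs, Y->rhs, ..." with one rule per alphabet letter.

A->CDA, B->AB, C->D, D->AC

  step 2 ⇒ step 3: ACACDACCDACDAAB ⇒ CDA·D·CDA·D·AC·CDA·D·D·AC·CDA·D·AC·CDA·CDA·AB
    A ↦ CDA
    B ↦ AB
    C ↦ D
    D ↦ AC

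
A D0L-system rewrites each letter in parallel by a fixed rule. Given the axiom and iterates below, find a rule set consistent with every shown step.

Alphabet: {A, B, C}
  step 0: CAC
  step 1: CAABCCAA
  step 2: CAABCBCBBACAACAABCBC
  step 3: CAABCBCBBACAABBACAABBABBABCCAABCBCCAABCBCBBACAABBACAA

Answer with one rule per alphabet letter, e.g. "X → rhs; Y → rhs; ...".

  step 2 ⇒ step 3: CAABCBCBBACAACAABCBC ⇒ CAA·BC·BC·BBA·CAA·BBA·CAA·BBA·BBA·BC·CAA·BC·BC·CAA·BC·BC·BBA·CAA·BBA·CAA
    A ↦ BC
    B ↦ BBA
    C ↦ CAA

A->BC, B->BBA, C->CAA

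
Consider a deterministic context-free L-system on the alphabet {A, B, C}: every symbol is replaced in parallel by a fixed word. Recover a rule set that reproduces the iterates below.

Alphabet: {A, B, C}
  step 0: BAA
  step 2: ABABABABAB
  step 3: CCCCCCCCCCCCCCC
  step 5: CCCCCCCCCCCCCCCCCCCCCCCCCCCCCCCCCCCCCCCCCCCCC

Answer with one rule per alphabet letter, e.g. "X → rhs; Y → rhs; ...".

A->CC, B->C, C->AB

  step 2 ⇒ step 3: ABABABABAB ⇒ CC·C·CC·C·CC·C·CC·C·CC·C
    A ↦ CC
    B ↦ C
    C ↦ AB  (constrained at step 3)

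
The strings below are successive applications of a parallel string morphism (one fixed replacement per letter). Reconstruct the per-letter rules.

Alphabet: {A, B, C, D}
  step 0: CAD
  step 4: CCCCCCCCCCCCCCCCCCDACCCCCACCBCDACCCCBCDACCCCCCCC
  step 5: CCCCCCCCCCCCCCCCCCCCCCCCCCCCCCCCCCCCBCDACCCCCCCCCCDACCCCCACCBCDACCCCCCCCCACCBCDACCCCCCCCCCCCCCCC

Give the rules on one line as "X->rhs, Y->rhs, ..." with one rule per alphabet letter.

  step 4 ⇒ step 5: CCCCCCCCCCCCCCCCCCDACCCCCACCBCDACCCCBCDACCCCCCCC ⇒ CC·CC·CC·CC·CC·CC·CC·CC·CC·CC·CC·CC·CC·CC·CC·CC·CC·CC·BC·DA·CC·CC·CC·CC·CC·DA·CC·CC·CA·CC·BC·DA·CC·CC·CC·CC·CA·CC·BC·DA·CC·CC·CC·CC·CC·CC·CC·CC
    A ↦ DA
    B ↦ CA
    C ↦ CC
    D ↦ BC

A->DA, B->CA, C->CC, D->BC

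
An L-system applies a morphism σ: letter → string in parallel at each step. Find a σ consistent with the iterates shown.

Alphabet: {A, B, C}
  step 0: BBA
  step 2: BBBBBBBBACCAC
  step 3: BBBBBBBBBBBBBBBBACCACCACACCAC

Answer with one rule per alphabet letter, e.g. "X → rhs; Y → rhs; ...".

A->AC, B->BB, C->CAC

  step 2 ⇒ step 3: BBBBBBBBACCAC ⇒ BB·BB·BB·BB·BB·BB·BB·BB·AC·CAC·CAC·AC·CAC
    A ↦ AC
    B ↦ BB
    C ↦ CAC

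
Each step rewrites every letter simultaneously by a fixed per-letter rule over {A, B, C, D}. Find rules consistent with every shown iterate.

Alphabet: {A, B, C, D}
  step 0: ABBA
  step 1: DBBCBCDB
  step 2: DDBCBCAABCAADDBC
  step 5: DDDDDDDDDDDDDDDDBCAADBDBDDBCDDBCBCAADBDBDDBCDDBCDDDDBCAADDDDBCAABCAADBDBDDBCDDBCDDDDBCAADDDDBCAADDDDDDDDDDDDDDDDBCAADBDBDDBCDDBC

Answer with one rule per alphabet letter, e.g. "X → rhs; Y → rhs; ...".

A->DB, B->BC, C->AA, D->DD

  step 1 ⇒ step 2: DBBCBCDB ⇒ DD·BC·BC·AA·BC·AA·DD·BC
    B ↦ BC
    C ↦ AA
    D ↦ DD
  step 0 ⇒ step 1: ABBA ⇒ DB·BC·BC·DB
    A ↦ DB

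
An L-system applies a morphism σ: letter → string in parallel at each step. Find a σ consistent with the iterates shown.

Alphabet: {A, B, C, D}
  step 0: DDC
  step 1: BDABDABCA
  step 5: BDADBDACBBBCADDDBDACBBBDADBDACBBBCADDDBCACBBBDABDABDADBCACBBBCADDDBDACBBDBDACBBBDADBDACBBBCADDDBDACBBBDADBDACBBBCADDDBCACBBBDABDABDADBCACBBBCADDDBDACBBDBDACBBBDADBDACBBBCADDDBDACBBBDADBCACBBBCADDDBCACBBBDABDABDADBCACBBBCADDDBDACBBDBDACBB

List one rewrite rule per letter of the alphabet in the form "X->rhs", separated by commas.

  step 0 ⇒ step 1: DDC ⇒ BDA·BDA·BCA
    C ↦ BCA
    D ↦ BDA
    A ↦ CBB  (constrained at step 1)
    B ↦ D  (constrained at step 1)

A->CBB, B->D, C->BCA, D->BDA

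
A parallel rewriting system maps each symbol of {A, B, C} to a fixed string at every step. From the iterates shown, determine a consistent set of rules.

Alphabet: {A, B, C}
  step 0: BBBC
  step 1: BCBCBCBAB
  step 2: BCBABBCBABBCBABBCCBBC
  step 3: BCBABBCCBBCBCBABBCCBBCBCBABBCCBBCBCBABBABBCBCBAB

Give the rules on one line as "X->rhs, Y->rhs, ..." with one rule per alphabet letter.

A->CB, B->BC, C->BAB

  step 2 ⇒ step 3: BCBABBCBABBCBABBCCBBC ⇒ BC·BAB·BC·CB·BC·BC·BAB·BC·CB·BC·BC·BAB·BC·CB·BC·BC·BAB·BAB·BC·BC·BAB
    A ↦ CB
    B ↦ BC
    C ↦ BAB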